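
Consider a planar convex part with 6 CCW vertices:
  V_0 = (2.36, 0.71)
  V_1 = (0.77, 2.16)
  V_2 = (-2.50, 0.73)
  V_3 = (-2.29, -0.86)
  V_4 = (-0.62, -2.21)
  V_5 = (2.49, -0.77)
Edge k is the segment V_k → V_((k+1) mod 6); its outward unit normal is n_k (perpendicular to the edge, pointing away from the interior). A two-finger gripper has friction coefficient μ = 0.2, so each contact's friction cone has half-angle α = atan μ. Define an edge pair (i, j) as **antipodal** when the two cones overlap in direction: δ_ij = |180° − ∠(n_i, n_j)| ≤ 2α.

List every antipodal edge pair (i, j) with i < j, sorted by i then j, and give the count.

α = atan 0.2 = 11.31°;  2α = 22.62°
n_0 = (+0.6738, +0.7389)
n_1 = (-0.4007, +0.9162)
n_2 = (-0.9914, -0.1309)
n_3 = (-0.6287, -0.7777)
n_4 = (+0.4202, -0.9074)
n_5 = (+0.9962, +0.0875)
  (0,1): δ = 114.02°  ·
  (0,2): δ = 40.11°  ·
  (0,3): δ = 3.41°  ✓
  (0,4): δ = 67.21°  ·
  (0,5): δ = 137.38°  ·
  (1,2): δ = 106.10°  ·
  (1,3): δ = 62.57°  ·
  (1,4): δ = 1.23°  ✓
  (1,5): δ = 71.40°  ·
  (2,3): δ = 136.48°  ·
  (2,4): δ = 72.68°  ·
  (2,5): δ = 2.50°  ✓
  (3,4): δ = 116.20°  ·
  (3,5): δ = 46.03°  ·
  (4,5): δ = 109.83°  ·
antipodal pairs: 3

count = 3; pairs: (0,3), (1,4), (2,5)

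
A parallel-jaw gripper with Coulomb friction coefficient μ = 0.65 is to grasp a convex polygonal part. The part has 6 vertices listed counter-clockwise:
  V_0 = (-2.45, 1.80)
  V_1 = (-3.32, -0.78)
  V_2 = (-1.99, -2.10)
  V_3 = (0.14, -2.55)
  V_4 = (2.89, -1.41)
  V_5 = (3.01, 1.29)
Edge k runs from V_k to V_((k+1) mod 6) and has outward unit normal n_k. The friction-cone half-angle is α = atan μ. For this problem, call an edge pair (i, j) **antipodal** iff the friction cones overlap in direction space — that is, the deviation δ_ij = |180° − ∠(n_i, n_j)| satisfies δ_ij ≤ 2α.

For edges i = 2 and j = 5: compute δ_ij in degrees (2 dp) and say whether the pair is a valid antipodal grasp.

α = atan 0.65 = 33.02°;  2α = 66.05°
edge 2: e_2 = (+2.13, -0.45);  n_2 = (-0.2067, -0.9784)
edge 5: e_5 = (-5.46, +0.51);  n_5 = (+0.0930, +0.9957)
∠(n_2, n_5) = 173.41°
δ = |180° − 173.41°| = 6.59°
6.59° ≤ 2α = 66.05°  →  valid

δ = 6.59°, valid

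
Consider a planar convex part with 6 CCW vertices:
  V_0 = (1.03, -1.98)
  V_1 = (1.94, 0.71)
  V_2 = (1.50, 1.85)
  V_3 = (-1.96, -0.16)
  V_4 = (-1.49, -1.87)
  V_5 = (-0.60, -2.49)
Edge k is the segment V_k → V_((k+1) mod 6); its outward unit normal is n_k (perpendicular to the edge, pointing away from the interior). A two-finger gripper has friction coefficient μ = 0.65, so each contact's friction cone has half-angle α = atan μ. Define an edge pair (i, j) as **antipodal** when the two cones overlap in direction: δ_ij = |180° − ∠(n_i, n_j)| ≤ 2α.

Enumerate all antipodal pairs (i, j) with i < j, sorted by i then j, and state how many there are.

count = 6; pairs: (0,2), (0,3), (1,3), (1,4), (2,4), (2,5)

α = atan 0.65 = 33.02°;  2α = 66.05°
n_0 = (+0.9473, -0.3205)
n_1 = (+0.9329, +0.3601)
n_2 = (-0.5023, +0.8647)
n_3 = (-0.9642, -0.2650)
n_4 = (-0.5716, -0.8205)
n_5 = (+0.2986, -0.9544)
  (0,1): δ = 140.20°  ·
  (0,2): δ = 41.16°  ✓
  (0,3): δ = 34.06°  ✓
  (0,4): δ = 73.83°  ·
  (0,5): δ = 126.06°  ·
  (1,2): δ = 80.95°  ·
  (1,3): δ = 5.74°  ✓
  (1,4): δ = 34.03°  ✓
  (1,5): δ = 86.27°  ·
  (2,3): δ = 104.78°  ·
  (2,4): δ = 65.02°  ✓
  (2,5): δ = 12.78°  ✓
  (3,4): δ = 140.23°  ·
  (3,5): δ = 87.99°  ·
  (4,5): δ = 127.76°  ·
antipodal pairs: 6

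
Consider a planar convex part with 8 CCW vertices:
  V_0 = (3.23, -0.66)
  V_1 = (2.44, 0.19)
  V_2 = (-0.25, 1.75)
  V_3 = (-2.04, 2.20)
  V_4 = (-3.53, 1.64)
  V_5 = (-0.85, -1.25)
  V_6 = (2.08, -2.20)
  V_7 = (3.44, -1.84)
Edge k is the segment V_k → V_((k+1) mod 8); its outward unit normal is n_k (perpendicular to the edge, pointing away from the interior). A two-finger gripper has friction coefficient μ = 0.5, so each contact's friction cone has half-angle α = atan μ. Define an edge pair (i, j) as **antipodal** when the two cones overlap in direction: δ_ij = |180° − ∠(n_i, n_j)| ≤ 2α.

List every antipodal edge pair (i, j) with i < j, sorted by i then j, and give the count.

α = atan 0.5 = 26.57°;  2α = 53.13°
n_0 = (+0.7325, +0.6808)
n_1 = (+0.5017, +0.8651)
n_2 = (+0.2438, +0.9698)
n_3 = (-0.3518, +0.9361)
n_4 = (-0.7332, -0.6800)
n_5 = (-0.3084, -0.9512)
n_6 = (+0.2559, -0.9667)
n_7 = (+0.9845, +0.1752)
  (0,1): δ = 163.02°  ·
  (0,2): δ = 147.02°  ·
  (0,3): δ = 112.31°  ·
  (0,4): δ = 0.06°  ✓
  (0,5): δ = 29.13°  ✓
  (0,6): δ = 61.92°  ·
  (0,7): δ = 147.19°  ·
  (1,2): δ = 164.00°  ·
  (1,3): δ = 129.29°  ·
  (1,4): δ = 17.05°  ✓
  (1,5): δ = 12.15°  ✓
  (1,6): δ = 44.94°  ✓
  (1,7): δ = 130.20°  ·
  (2,3): δ = 145.29°  ·
  (2,4): δ = 33.05°  ✓
  (2,5): δ = 3.85°  ✓
  (2,6): δ = 28.94°  ✓
  (2,7): δ = 114.20°  ·
  (3,4): δ = 67.76°  ·
  (3,5): δ = 38.56°  ✓
  (3,6): δ = 5.77°  ✓
  (3,7): δ = 79.49°  ·
  (4,5): δ = 150.81°  ·
  (4,6): δ = 118.01°  ·
  (4,7): δ = 32.75°  ✓
  (5,6): δ = 147.21°  ·
  (5,7): δ = 61.94°  ·
  (6,7): δ = 94.74°  ·
antipodal pairs: 11

count = 11; pairs: (0,4), (0,5), (1,4), (1,5), (1,6), (2,4), (2,5), (2,6), (3,5), (3,6), (4,7)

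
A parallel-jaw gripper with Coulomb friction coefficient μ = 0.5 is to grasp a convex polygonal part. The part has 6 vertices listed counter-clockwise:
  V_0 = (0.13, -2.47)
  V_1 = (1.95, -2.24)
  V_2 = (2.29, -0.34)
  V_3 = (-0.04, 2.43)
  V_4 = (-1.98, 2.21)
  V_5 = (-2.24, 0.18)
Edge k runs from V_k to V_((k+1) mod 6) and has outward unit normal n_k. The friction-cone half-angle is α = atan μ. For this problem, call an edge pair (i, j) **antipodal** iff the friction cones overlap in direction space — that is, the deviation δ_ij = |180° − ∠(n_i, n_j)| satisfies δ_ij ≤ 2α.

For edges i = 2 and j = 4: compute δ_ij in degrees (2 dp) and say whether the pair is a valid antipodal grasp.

δ = 47.37°, valid

α = atan 0.5 = 26.57°;  2α = 53.13°
edge 2: e_2 = (-2.33, +2.77);  n_2 = (+0.7653, +0.6437)
edge 4: e_4 = (-0.26, -2.03);  n_4 = (-0.9919, +0.1270)
∠(n_2, n_4) = 132.63°
δ = |180° − 132.63°| = 47.37°
47.37° ≤ 2α = 53.13°  →  valid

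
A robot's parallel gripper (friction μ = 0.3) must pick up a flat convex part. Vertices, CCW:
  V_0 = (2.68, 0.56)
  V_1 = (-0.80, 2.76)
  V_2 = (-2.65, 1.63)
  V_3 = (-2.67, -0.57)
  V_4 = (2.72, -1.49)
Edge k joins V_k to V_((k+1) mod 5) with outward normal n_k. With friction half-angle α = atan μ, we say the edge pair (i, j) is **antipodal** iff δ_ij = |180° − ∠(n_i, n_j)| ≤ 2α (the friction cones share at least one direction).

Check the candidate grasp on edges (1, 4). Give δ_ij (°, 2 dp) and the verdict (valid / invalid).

α = atan 0.3 = 16.70°;  2α = 33.40°
edge 1: e_1 = (-1.85, -1.13);  n_1 = (-0.5213, +0.8534)
edge 4: e_4 = (-0.04, +2.05);  n_4 = (+0.9998, +0.0195)
∠(n_1, n_4) = 120.30°
δ = |180° − 120.30°| = 59.70°
59.70° > 2α = 33.40°  →  invalid

δ = 59.70°, invalid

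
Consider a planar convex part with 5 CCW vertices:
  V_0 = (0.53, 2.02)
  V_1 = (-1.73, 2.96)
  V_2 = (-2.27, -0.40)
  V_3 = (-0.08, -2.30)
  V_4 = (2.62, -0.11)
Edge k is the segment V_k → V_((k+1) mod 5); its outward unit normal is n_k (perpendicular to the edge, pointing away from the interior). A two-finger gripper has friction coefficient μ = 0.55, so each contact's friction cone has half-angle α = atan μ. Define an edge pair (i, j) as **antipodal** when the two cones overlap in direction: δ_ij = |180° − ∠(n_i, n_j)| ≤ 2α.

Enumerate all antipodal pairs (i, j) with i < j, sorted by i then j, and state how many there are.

count = 4; pairs: (0,2), (1,3), (1,4), (2,4)

α = atan 0.55 = 28.81°;  2α = 57.62°
n_0 = (+0.3840, +0.9233)
n_1 = (-0.9873, +0.1587)
n_2 = (-0.6553, -0.7553)
n_3 = (+0.6299, -0.7766)
n_4 = (+0.7138, +0.7004)
  (0,1): δ = 76.55°  ·
  (0,2): δ = 18.36°  ✓
  (0,3): δ = 61.63°  ·
  (0,4): δ = 157.04°  ·
  (1,2): δ = 121.81°  ·
  (1,3): δ = 41.82°  ✓
  (1,4): δ = 53.59°  ✓
  (2,3): δ = 100.01°  ·
  (2,4): δ = 4.60°  ✓
  (3,4): δ = 84.59°  ·
antipodal pairs: 4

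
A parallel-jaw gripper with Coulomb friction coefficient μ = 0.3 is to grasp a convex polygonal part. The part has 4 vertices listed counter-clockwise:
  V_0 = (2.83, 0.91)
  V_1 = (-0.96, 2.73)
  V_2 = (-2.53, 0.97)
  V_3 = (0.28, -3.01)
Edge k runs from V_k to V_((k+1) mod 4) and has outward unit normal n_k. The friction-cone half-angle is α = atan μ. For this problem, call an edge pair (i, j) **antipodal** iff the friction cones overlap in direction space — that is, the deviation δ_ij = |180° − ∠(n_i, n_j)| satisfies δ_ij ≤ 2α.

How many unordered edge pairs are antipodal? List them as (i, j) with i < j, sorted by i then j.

count = 2; pairs: (0,2), (1,3)

α = atan 0.3 = 16.70°;  2α = 33.40°
n_0 = (+0.4329, +0.9014)
n_1 = (-0.7462, +0.6657)
n_2 = (-0.8169, -0.5768)
n_3 = (+0.8382, -0.5453)
  (0,1): δ = 106.08°  ·
  (0,2): δ = 29.13°  ✓
  (0,3): δ = 82.61°  ·
  (1,2): δ = 103.04°  ·
  (1,3): δ = 8.69°  ✓
  (2,3): δ = 68.27°  ·
antipodal pairs: 2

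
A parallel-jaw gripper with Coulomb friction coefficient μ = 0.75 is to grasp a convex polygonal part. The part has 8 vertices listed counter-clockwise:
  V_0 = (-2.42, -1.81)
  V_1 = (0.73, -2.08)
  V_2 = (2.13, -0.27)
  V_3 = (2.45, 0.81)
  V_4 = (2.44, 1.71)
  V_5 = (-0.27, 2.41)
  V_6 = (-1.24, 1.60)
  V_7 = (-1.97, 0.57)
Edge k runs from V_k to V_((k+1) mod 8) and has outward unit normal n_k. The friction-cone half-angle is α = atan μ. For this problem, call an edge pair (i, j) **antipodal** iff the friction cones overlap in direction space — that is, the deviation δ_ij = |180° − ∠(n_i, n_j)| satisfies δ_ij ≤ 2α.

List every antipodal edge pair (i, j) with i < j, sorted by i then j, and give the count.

α = atan 0.75 = 36.87°;  2α = 73.74°
n_0 = (-0.0854, -0.9963)
n_1 = (+0.7910, -0.6118)
n_2 = (+0.9588, -0.2841)
n_3 = (+0.9999, +0.0111)
n_4 = (+0.2501, +0.9682)
n_5 = (-0.6410, +0.7676)
n_6 = (-0.8159, +0.5782)
n_7 = (-0.9826, +0.1858)
  (0,1): δ = 122.82°  ·
  (0,2): δ = 101.61°  ·
  (0,3): δ = 84.46°  ·
  (0,4): δ = 9.58°  ✓
  (0,5): δ = 44.76°  ✓
  (0,6): δ = 59.57°  ✓
  (0,7): δ = 84.19°  ·
  (1,2): δ = 158.78°  ·
  (1,3): δ = 141.64°  ·
  (1,4): δ = 66.76°  ✓
  (1,5): δ = 12.42°  ✓
  (1,6): δ = 2.39°  ✓
  (1,7): δ = 27.01°  ✓
  (2,3): δ = 162.86°  ·
  (2,4): δ = 87.98°  ·
  (2,5): δ = 33.63°  ✓
  (2,6): δ = 18.82°  ✓
  (2,7): δ = 5.80°  ✓
  (3,4): δ = 105.12°  ·
  (3,5): δ = 50.77°  ✓
  (3,6): δ = 35.96°  ✓
  (3,7): δ = 11.34°  ✓
  (4,5): δ = 125.65°  ·
  (4,6): δ = 110.84°  ·
  (4,7): δ = 86.22°  ·
  (5,6): δ = 165.19°  ·
  (5,7): δ = 140.57°  ·
  (6,7): δ = 155.38°  ·
antipodal pairs: 13

count = 13; pairs: (0,4), (0,5), (0,6), (1,4), (1,5), (1,6), (1,7), (2,5), (2,6), (2,7), (3,5), (3,6), (3,7)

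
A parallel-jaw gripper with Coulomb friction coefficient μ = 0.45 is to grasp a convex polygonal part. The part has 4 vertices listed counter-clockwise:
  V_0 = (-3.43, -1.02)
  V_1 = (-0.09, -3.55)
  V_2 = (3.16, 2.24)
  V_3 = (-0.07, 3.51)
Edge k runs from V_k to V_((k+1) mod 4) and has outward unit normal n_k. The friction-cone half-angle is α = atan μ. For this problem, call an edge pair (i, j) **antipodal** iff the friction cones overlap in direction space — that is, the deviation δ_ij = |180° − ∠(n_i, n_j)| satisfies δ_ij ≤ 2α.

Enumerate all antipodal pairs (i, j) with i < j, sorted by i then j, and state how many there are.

count = 2; pairs: (0,2), (1,3)

α = atan 0.45 = 24.23°;  2α = 48.46°
n_0 = (-0.6038, -0.7971)
n_1 = (+0.8720, -0.4895)
n_2 = (+0.3659, +0.9306)
n_3 = (-0.8032, +0.5957)
  (0,1): δ = 82.16°  ·
  (0,2): δ = 15.68°  ✓
  (0,3): δ = 90.58°  ·
  (1,2): δ = 82.16°  ·
  (1,3): δ = 7.26°  ✓
  (2,3): δ = 105.10°  ·
antipodal pairs: 2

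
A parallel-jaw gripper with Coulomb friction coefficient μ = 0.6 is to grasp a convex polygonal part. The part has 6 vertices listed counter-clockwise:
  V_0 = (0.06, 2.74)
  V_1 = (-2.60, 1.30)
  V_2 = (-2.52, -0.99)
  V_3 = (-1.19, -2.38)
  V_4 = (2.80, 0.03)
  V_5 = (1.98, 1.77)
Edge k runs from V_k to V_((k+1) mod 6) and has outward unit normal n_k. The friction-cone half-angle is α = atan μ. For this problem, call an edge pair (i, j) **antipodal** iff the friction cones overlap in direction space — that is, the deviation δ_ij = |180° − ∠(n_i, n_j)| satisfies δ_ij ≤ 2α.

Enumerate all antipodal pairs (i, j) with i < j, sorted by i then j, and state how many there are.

α = atan 0.6 = 30.96°;  2α = 61.93°
n_0 = (-0.4761, +0.8794)
n_1 = (-0.9994, -0.0349)
n_2 = (-0.7225, -0.6913)
n_3 = (+0.5170, -0.8560)
n_4 = (+0.9046, +0.4263)
n_5 = (+0.4509, +0.8926)
  (0,1): δ = 116.43°  ·
  (0,2): δ = 74.69°  ·
  (0,3): δ = 2.70°  ✓
  (0,4): δ = 86.80°  ·
  (0,5): δ = 124.77°  ·
  (1,2): δ = 138.26°  ·
  (1,3): δ = 60.87°  ✓
  (1,4): δ = 23.23°  ✓
  (1,5): δ = 61.20°  ✓
  (2,3): δ = 102.60°  ·
  (2,4): δ = 18.50°  ✓
  (2,5): δ = 19.46°  ✓
  (3,4): δ = 95.90°  ·
  (3,5): δ = 57.94°  ✓
  (4,5): δ = 142.04°  ·
antipodal pairs: 7

count = 7; pairs: (0,3), (1,3), (1,4), (1,5), (2,4), (2,5), (3,5)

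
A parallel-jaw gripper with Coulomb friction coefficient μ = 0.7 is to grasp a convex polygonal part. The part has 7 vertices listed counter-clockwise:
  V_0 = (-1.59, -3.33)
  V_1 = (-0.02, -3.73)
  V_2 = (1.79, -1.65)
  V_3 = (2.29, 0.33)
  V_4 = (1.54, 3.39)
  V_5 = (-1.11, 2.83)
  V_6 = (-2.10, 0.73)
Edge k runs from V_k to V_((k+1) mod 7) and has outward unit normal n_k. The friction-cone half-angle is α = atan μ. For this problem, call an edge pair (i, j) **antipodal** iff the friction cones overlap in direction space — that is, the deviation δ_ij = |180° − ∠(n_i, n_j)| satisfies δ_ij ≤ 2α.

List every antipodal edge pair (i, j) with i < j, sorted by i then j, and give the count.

count = 10; pairs: (0,3), (0,4), (1,4), (1,5), (1,6), (2,4), (2,5), (2,6), (3,5), (3,6)

α = atan 0.7 = 34.99°;  2α = 69.98°
n_0 = (-0.2469, -0.9690)
n_1 = (+0.7544, -0.6564)
n_2 = (+0.9696, -0.2448)
n_3 = (+0.9713, +0.2381)
n_4 = (-0.2068, +0.9784)
n_5 = (-0.9045, +0.4264)
n_6 = (-0.9922, -0.1246)
  (0,1): δ = 116.74°  ·
  (0,2): δ = 89.88°  ·
  (0,3): δ = 61.93°  ✓
  (0,4): δ = 26.23°  ✓
  (0,5): δ = 79.05°  ·
  (0,6): δ = 111.45°  ·
  (1,2): δ = 153.14°  ·
  (1,3): δ = 125.20°  ·
  (1,4): δ = 37.04°  ✓
  (1,5): δ = 15.79°  ✓
  (1,6): δ = 48.19°  ✓
  (2,3): δ = 152.06°  ·
  (2,4): δ = 63.90°  ✓
  (2,5): δ = 11.07°  ✓
  (2,6): δ = 21.33°  ✓
  (3,4): δ = 91.84°  ·
  (3,5): δ = 39.01°  ✓
  (3,6): δ = 6.61°  ✓
  (4,5): δ = 127.17°  ·
  (4,6): δ = 94.77°  ·
  (5,6): δ = 147.60°  ·
antipodal pairs: 10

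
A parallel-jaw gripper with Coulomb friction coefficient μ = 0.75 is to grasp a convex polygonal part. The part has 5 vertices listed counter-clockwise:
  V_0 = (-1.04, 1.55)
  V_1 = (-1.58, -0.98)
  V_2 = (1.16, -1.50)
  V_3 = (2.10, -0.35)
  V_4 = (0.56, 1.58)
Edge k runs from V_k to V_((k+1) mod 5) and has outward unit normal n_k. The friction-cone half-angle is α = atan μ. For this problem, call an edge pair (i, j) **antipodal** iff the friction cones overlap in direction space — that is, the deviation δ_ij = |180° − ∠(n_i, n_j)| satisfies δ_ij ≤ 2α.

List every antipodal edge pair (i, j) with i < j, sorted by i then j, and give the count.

count = 5; pairs: (0,2), (0,3), (1,3), (1,4), (2,4)

α = atan 0.75 = 36.87°;  2α = 73.74°
n_0 = (-0.9780, +0.2087)
n_1 = (-0.1865, -0.9825)
n_2 = (+0.7743, -0.6329)
n_3 = (+0.7817, +0.6237)
n_4 = (-0.0187, +0.9998)
  (0,1): δ = 88.70°  ·
  (0,2): δ = 27.21°  ✓
  (0,3): δ = 50.64°  ✓
  (0,4): δ = 103.12°  ·
  (1,2): δ = 118.52°  ·
  (1,3): δ = 40.67°  ✓
  (1,4): δ = 11.82°  ✓
  (2,3): δ = 102.15°  ·
  (2,4): δ = 49.66°  ✓
  (3,4): δ = 127.51°  ·
antipodal pairs: 5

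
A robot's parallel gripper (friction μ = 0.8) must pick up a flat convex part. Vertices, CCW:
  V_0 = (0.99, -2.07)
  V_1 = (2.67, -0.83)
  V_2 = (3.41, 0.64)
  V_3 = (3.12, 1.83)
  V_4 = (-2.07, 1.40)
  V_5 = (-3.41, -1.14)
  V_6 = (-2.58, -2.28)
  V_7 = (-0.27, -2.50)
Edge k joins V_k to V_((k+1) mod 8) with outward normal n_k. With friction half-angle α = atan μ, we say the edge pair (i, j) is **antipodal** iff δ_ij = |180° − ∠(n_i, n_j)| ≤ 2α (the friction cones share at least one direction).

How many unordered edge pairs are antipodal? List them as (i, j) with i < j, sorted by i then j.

count = 13; pairs: (0,3), (0,4), (1,3), (1,4), (1,5), (2,4), (2,5), (2,6), (3,5), (3,6), (3,7), (4,6), (4,7)

α = atan 0.8 = 38.66°;  2α = 77.32°
n_0 = (+0.5939, -0.8046)
n_1 = (+0.8932, -0.4496)
n_2 = (+0.9716, +0.2368)
n_3 = (-0.0826, +0.9966)
n_4 = (-0.8845, +0.4666)
n_5 = (-0.8084, -0.5886)
n_6 = (-0.0948, -0.9955)
n_7 = (+0.3230, -0.9464)
  (0,1): δ = 153.15°  ·
  (0,2): δ = 112.73°  ·
  (0,3): δ = 31.69°  ✓
  (0,4): δ = 25.75°  ✓
  (0,5): δ = 89.63°  ·
  (0,6): δ = 138.13°  ·
  (0,7): δ = 162.41°  ·
  (1,2): δ = 139.58°  ·
  (1,3): δ = 58.54°  ✓
  (1,4): δ = 1.09°  ✓
  (1,5): δ = 62.78°  ✓
  (1,6): δ = 111.28°  ·
  (1,7): δ = 135.56°  ·
  (2,3): δ = 98.96°  ·
  (2,4): δ = 41.51°  ✓
  (2,5): δ = 22.36°  ✓
  (2,6): δ = 70.86°  ✓
  (2,7): δ = 95.15°  ·
  (3,4): δ = 122.55°  ·
  (3,5): δ = 58.68°  ✓
  (3,6): δ = 10.18°  ✓
  (3,7): δ = 14.11°  ✓
  (4,5): δ = 116.13°  ·
  (4,6): δ = 67.63°  ✓
  (4,7): δ = 43.34°  ✓
  (5,6): δ = 131.50°  ·
  (5,7): δ = 107.21°  ·
  (6,7): δ = 155.72°  ·
antipodal pairs: 13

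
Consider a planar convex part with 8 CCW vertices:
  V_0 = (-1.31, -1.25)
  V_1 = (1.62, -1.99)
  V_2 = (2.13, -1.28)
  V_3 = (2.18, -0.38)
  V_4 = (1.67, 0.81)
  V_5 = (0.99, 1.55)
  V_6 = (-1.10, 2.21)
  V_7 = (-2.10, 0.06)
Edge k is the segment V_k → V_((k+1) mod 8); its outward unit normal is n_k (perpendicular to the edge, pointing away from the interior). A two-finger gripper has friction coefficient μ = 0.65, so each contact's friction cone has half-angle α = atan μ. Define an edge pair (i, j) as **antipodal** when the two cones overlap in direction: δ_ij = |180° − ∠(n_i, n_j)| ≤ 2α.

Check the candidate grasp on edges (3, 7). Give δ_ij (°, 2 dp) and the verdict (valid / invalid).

α = atan 0.65 = 33.02°;  2α = 66.05°
edge 3: e_3 = (-0.51, +1.19);  n_3 = (+0.9191, +0.3939)
edge 7: e_7 = (+0.79, -1.31);  n_7 = (-0.8563, -0.5164)
∠(n_3, n_7) = 172.11°
δ = |180° − 172.11°| = 7.89°
7.89° ≤ 2α = 66.05°  →  valid

δ = 7.89°, valid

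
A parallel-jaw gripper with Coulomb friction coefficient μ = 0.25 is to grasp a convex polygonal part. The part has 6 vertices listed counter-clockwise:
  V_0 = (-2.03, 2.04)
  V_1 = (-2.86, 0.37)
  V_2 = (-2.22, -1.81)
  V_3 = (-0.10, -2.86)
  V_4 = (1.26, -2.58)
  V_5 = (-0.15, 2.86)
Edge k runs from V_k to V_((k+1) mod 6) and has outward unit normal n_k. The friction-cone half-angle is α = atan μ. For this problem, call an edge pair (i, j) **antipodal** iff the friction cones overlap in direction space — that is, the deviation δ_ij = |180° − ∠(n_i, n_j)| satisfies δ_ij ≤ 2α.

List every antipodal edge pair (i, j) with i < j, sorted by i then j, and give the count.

α = atan 0.25 = 14.04°;  2α = 28.07°
n_0 = (-0.8955, +0.4451)
n_1 = (-0.9595, -0.2817)
n_2 = (-0.4438, -0.8961)
n_3 = (+0.2017, -0.9795)
n_4 = (+0.9680, +0.2509)
n_5 = (-0.3998, +0.9166)
  (0,1): δ = 137.21°  ·
  (0,2): δ = 89.92°  ·
  (0,3): δ = 51.94°  ·
  (0,4): δ = 40.96°  ·
  (0,5): δ = 139.99°  ·
  (1,2): δ = 132.71°  ·
  (1,3): δ = 94.73°  ·
  (1,4): δ = 1.83°  ✓
  (1,5): δ = 97.20°  ·
  (2,3): δ = 142.02°  ·
  (2,4): δ = 49.12°  ·
  (2,5): δ = 49.91°  ·
  (3,4): δ = 87.10°  ·
  (3,5): δ = 11.93°  ✓
  (4,5): δ = 80.97°  ·
antipodal pairs: 2

count = 2; pairs: (1,4), (3,5)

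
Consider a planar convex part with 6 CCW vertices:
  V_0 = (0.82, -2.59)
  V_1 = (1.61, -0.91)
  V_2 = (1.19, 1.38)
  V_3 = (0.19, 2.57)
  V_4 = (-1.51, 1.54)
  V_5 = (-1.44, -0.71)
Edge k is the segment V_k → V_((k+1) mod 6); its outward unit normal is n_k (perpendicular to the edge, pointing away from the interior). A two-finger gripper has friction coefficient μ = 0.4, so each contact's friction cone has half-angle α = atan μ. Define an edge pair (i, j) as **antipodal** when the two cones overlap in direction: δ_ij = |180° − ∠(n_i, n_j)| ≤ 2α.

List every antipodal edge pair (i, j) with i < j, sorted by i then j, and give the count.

α = atan 0.4 = 21.80°;  2α = 43.60°
n_0 = (+0.9049, -0.4255)
n_1 = (+0.9836, +0.1804)
n_2 = (+0.7656, +0.6433)
n_3 = (-0.5182, +0.8553)
n_4 = (-0.9995, -0.0311)
n_5 = (-0.6395, -0.7688)
  (0,1): δ = 144.42°  ·
  (0,2): δ = 114.77°  ·
  (0,3): δ = 33.60°  ✓
  (0,4): δ = 26.97°  ✓
  (0,5): δ = 75.43°  ·
  (1,2): δ = 150.35°  ·
  (1,3): δ = 69.18°  ·
  (1,4): δ = 8.61°  ✓
  (1,5): δ = 39.85°  ✓
  (2,3): δ = 98.83°  ·
  (2,4): δ = 38.26°  ✓
  (2,5): δ = 10.20°  ✓
  (3,4): δ = 119.43°  ·
  (3,5): δ = 70.97°  ·
  (4,5): δ = 131.54°  ·
antipodal pairs: 6

count = 6; pairs: (0,3), (0,4), (1,4), (1,5), (2,4), (2,5)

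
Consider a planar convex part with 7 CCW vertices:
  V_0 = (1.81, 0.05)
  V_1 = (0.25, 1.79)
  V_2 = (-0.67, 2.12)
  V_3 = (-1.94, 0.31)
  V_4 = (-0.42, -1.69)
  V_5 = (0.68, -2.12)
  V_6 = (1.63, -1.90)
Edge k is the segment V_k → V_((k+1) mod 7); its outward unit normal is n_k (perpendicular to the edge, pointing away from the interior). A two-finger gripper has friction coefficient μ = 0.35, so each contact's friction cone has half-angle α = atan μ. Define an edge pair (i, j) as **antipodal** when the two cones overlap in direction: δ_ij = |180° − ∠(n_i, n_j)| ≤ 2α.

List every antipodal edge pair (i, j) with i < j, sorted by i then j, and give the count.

α = atan 0.35 = 19.29°;  2α = 38.58°
n_0 = (+0.7446, +0.6675)
n_1 = (+0.3376, +0.9413)
n_2 = (-0.8186, +0.5744)
n_3 = (-0.7962, -0.6051)
n_4 = (-0.3641, -0.9314)
n_5 = (+0.2256, -0.9742)
n_6 = (+0.9958, -0.0919)
  (0,1): δ = 151.61°  ·
  (0,2): δ = 76.93°  ·
  (0,3): δ = 4.64°  ✓
  (0,4): δ = 26.77°  ✓
  (0,5): δ = 61.16°  ·
  (0,6): δ = 132.85°  ·
  (1,2): δ = 105.32°  ·
  (1,3): δ = 33.03°  ✓
  (1,4): δ = 1.62°  ✓
  (1,5): δ = 32.77°  ✓
  (1,6): δ = 104.46°  ·
  (2,3): δ = 107.71°  ·
  (2,4): δ = 76.30°  ·
  (2,5): δ = 41.91°  ·
  (2,6): δ = 29.78°  ✓
  (3,4): δ = 148.59°  ·
  (3,5): δ = 114.20°  ·
  (3,6): δ = 42.51°  ·
  (4,5): δ = 145.61°  ·
  (4,6): δ = 73.92°  ·
  (5,6): δ = 108.31°  ·
antipodal pairs: 6

count = 6; pairs: (0,3), (0,4), (1,3), (1,4), (1,5), (2,6)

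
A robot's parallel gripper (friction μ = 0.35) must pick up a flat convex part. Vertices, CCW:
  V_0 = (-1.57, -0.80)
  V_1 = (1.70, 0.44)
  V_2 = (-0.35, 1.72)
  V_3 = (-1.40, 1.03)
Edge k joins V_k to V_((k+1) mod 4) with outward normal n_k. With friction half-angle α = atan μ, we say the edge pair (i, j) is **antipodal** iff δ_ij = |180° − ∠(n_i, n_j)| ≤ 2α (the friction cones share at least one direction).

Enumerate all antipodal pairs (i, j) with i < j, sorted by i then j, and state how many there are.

count = 1; pairs: (0,2)

α = atan 0.35 = 19.29°;  2α = 38.58°
n_0 = (+0.3546, -0.9350)
n_1 = (+0.5296, +0.8482)
n_2 = (-0.5492, +0.8357)
n_3 = (-0.9957, +0.0925)
  (0,1): δ = 52.75°  ·
  (0,2): δ = 12.54°  ✓
  (0,3): δ = 63.93°  ·
  (1,2): δ = 114.71°  ·
  (1,3): δ = 63.33°  ·
  (2,3): δ = 128.62°  ·
antipodal pairs: 1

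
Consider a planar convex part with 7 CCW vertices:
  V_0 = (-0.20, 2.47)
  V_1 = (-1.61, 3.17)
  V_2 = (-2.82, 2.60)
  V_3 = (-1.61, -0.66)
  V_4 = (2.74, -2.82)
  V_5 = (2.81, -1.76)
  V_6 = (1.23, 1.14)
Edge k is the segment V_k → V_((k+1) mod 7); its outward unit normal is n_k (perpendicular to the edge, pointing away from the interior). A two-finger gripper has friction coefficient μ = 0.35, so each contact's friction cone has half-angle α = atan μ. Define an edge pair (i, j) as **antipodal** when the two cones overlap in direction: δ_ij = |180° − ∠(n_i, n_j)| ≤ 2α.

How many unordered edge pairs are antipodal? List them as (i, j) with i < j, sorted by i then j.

count = 6; pairs: (0,3), (2,4), (2,5), (2,6), (3,5), (3,6)

α = atan 0.35 = 19.29°;  2α = 38.58°
n_0 = (+0.4447, +0.8957)
n_1 = (-0.4262, +0.9046)
n_2 = (-0.9375, -0.3480)
n_3 = (-0.4447, -0.8957)
n_4 = (+0.9978, -0.0659)
n_5 = (+0.8781, +0.4784)
n_6 = (+0.6810, +0.7322)
  (0,1): δ = 128.37°  ·
  (0,2): δ = 43.23°  ·
  (0,3): δ = 0.00°  ✓
  (0,4): δ = 112.62°  ·
  (0,5): δ = 144.99°  ·
  (0,6): δ = 163.48°  ·
  (1,2): δ = 94.86°  ·
  (1,3): δ = 51.63°  ·
  (1,4): δ = 61.00°  ·
  (1,5): δ = 93.36°  ·
  (1,6): δ = 111.85°  ·
  (2,3): δ = 136.77°  ·
  (2,4): δ = 24.14°  ✓
  (2,5): δ = 8.22°  ✓
  (2,6): δ = 26.71°  ✓
  (3,4): δ = 67.37°  ·
  (3,5): δ = 35.01°  ✓
  (3,6): δ = 16.52°  ✓
  (4,5): δ = 147.64°  ·
  (4,6): δ = 129.15°  ·
  (5,6): δ = 161.51°  ·
antipodal pairs: 6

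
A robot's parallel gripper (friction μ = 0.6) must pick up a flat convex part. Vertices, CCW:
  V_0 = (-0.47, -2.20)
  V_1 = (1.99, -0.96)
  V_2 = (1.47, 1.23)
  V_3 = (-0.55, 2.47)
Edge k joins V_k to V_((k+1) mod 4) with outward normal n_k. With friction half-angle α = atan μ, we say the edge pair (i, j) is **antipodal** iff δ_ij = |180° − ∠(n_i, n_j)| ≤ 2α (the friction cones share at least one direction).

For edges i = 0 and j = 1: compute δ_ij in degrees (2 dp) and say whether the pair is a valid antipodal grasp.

δ = 103.39°, invalid

α = atan 0.6 = 30.96°;  2α = 61.93°
edge 0: e_0 = (+2.46, +1.24);  n_0 = (+0.4501, -0.8930)
edge 1: e_1 = (-0.52, +2.19);  n_1 = (+0.9729, +0.2310)
∠(n_0, n_1) = 76.61°
δ = |180° − 76.61°| = 103.39°
103.39° > 2α = 61.93°  →  invalid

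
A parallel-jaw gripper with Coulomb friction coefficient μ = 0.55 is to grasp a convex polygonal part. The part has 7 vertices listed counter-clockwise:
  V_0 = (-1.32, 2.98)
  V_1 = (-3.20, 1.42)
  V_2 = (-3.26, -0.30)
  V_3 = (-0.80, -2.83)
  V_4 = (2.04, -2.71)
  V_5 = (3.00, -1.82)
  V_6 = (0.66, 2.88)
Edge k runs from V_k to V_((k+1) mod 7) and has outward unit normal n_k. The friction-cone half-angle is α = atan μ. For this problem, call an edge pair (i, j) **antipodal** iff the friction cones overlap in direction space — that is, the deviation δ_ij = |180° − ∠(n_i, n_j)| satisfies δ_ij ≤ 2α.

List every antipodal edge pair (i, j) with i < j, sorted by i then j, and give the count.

α = atan 0.55 = 28.81°;  2α = 57.62°
n_0 = (-0.6386, +0.7696)
n_1 = (-0.9994, +0.0349)
n_2 = (-0.7170, -0.6971)
n_3 = (+0.0422, -0.9991)
n_4 = (+0.6799, -0.7333)
n_5 = (+0.8952, +0.4457)
n_6 = (+0.0504, +0.9987)
  (0,1): δ = 131.68°  ·
  (0,2): δ = 85.49°  ·
  (0,3): δ = 37.27°  ✓
  (0,4): δ = 3.15°  ✓
  (0,5): δ = 76.78°  ·
  (0,6): δ = 137.42°  ·
  (1,2): δ = 133.81°  ·
  (1,3): δ = 85.58°  ·
  (1,4): δ = 45.17°  ✓
  (1,5): δ = 28.47°  ✓
  (1,6): δ = 89.11°  ·
  (2,3): δ = 131.78°  ·
  (2,4): δ = 91.36°  ·
  (2,5): δ = 17.73°  ✓
  (2,6): δ = 42.91°  ✓
  (3,4): δ = 139.59°  ·
  (3,5): δ = 65.95°  ·
  (3,6): δ = 5.31°  ✓
  (4,5): δ = 106.37°  ·
  (4,6): δ = 45.72°  ✓
  (5,6): δ = 119.36°  ·
antipodal pairs: 8

count = 8; pairs: (0,3), (0,4), (1,4), (1,5), (2,5), (2,6), (3,6), (4,6)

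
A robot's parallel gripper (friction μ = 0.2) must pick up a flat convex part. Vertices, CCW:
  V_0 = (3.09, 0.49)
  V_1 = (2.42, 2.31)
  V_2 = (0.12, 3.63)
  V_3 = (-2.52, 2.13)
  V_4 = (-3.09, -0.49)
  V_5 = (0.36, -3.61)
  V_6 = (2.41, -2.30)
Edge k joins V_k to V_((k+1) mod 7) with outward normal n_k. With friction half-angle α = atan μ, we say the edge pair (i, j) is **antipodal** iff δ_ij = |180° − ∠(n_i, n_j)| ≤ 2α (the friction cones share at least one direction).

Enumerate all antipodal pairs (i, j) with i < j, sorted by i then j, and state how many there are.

α = atan 0.2 = 11.31°;  2α = 22.62°
n_0 = (+0.9384, +0.3455)
n_1 = (+0.4978, +0.8673)
n_2 = (-0.4940, +0.8695)
n_3 = (-0.9771, +0.2126)
n_4 = (-0.6707, -0.7417)
n_5 = (+0.5385, -0.8426)
n_6 = (+0.9716, -0.2368)
  (0,1): δ = 140.06°  ·
  (0,2): δ = 80.61°  ·
  (0,3): δ = 32.48°  ·
  (0,4): δ = 27.67°  ·
  (0,5): δ = 102.37°  ·
  (0,6): δ = 146.09°  ·
  (1,2): δ = 120.54°  ·
  (1,3): δ = 72.42°  ·
  (1,4): δ = 12.27°  ✓
  (1,5): δ = 62.43°  ·
  (1,6): δ = 106.15°  ·
  (2,3): δ = 131.88°  ·
  (2,4): δ = 71.73°  ·
  (2,5): δ = 2.98°  ✓
  (2,6): δ = 46.70°  ·
  (3,4): δ = 119.85°  ·
  (3,5): δ = 45.15°  ·
  (3,6): δ = 1.42°  ✓
  (4,5): δ = 105.30°  ·
  (4,6): δ = 61.57°  ·
  (5,6): δ = 136.28°  ·
antipodal pairs: 3

count = 3; pairs: (1,4), (2,5), (3,6)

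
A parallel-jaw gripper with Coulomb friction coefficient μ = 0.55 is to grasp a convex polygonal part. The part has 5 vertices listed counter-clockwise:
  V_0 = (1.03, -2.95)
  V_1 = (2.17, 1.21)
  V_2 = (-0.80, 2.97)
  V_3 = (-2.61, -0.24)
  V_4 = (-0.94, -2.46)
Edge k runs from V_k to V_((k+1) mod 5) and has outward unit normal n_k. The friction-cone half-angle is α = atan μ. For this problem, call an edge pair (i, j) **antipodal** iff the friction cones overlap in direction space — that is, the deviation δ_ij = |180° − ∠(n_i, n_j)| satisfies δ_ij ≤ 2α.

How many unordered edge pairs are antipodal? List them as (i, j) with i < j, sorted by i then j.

α = atan 0.55 = 28.81°;  2α = 57.62°
n_0 = (+0.9644, -0.2643)
n_1 = (+0.5098, +0.8603)
n_2 = (-0.8711, +0.4912)
n_3 = (-0.7991, -0.6012)
n_4 = (-0.2414, -0.9704)
  (0,1): δ = 105.33°  ·
  (0,2): δ = 14.09°  ✓
  (0,3): δ = 52.28°  ✓
  (0,4): δ = 91.36°  ·
  (1,2): δ = 88.77°  ·
  (1,3): δ = 22.40°  ✓
  (1,4): δ = 16.68°  ✓
  (2,3): δ = 113.63°  ·
  (2,4): δ = 74.55°  ·
  (3,4): δ = 140.92°  ·
antipodal pairs: 4

count = 4; pairs: (0,2), (0,3), (1,3), (1,4)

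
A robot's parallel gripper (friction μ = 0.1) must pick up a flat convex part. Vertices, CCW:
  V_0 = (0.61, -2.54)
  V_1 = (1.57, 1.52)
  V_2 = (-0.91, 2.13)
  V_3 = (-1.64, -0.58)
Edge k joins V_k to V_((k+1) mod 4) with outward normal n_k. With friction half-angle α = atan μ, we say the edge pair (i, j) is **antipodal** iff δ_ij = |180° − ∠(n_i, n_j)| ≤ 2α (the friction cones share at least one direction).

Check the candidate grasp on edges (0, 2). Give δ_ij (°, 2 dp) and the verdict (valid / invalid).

α = atan 0.1 = 5.71°;  2α = 11.42°
edge 0: e_0 = (+0.96, +4.06);  n_0 = (+0.9732, -0.2301)
edge 2: e_2 = (-0.73, -2.71);  n_2 = (-0.9656, +0.2601)
∠(n_0, n_2) = 178.23°
δ = |180° − 178.23°| = 1.77°
1.77° ≤ 2α = 11.42°  →  valid

δ = 1.77°, valid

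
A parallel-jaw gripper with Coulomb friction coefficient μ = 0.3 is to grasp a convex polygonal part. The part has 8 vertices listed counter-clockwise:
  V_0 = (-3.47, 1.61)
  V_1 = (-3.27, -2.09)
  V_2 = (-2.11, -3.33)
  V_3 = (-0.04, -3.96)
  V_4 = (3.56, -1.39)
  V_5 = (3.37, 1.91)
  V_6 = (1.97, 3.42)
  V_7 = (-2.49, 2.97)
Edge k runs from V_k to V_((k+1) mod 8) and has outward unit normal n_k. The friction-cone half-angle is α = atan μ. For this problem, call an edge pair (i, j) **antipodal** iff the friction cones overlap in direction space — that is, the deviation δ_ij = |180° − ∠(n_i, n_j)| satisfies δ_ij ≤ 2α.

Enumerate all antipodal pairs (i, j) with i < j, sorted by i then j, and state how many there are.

count = 6; pairs: (0,4), (1,5), (2,5), (2,6), (3,6), (3,7)

α = atan 0.3 = 16.70°;  2α = 33.40°
n_0 = (-0.9985, -0.0540)
n_1 = (-0.7303, -0.6832)
n_2 = (-0.2912, -0.9567)
n_3 = (+0.5810, -0.8139)
n_4 = (+0.9983, +0.0575)
n_5 = (+0.7333, +0.6799)
n_6 = (-0.1004, +0.9949)
n_7 = (-0.8113, +0.5846)
  (0,1): δ = 140.00°  ·
  (0,2): δ = 110.02°  ·
  (0,3): δ = 57.57°  ·
  (0,4): δ = 0.20°  ✓
  (0,5): δ = 39.74°  ·
  (0,6): δ = 92.67°  ·
  (0,7): δ = 141.13°  ·
  (1,2): δ = 150.02°  ·
  (1,3): δ = 97.57°  ·
  (1,4): δ = 39.80°  ·
  (1,5): δ = 0.26°  ✓
  (1,6): δ = 52.67°  ·
  (1,7): δ = 101.13°  ·
  (2,3): δ = 127.55°  ·
  (2,4): δ = 69.78°  ·
  (2,5): δ = 30.24°  ✓
  (2,6): δ = 22.69°  ✓
  (2,7): δ = 71.15°  ·
  (3,4): δ = 122.23°  ·
  (3,5): δ = 82.69°  ·
  (3,6): δ = 29.76°  ✓
  (3,7): δ = 18.70°  ✓
  (4,5): δ = 140.46°  ·
  (4,6): δ = 87.53°  ·
  (4,7): δ = 39.07°  ·
  (5,6): δ = 127.07°  ·
  (5,7): δ = 78.61°  ·
  (6,7): δ = 131.54°  ·
antipodal pairs: 6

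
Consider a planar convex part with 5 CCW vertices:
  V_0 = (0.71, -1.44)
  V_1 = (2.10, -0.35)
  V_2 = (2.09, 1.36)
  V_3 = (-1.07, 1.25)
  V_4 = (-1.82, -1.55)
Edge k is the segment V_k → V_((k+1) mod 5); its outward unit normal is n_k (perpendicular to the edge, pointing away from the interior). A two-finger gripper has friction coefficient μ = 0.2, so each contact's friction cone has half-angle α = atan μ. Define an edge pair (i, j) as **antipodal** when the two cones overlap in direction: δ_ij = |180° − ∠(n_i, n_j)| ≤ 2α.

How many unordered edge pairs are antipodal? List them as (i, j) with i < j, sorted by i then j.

count = 2; pairs: (1,3), (2,4)

α = atan 0.2 = 11.31°;  2α = 22.62°
n_0 = (+0.6171, -0.7869)
n_1 = (+1.0000, +0.0058)
n_2 = (-0.0348, +0.9994)
n_3 = (-0.9659, +0.2587)
n_4 = (+0.0434, -0.9991)
  (0,1): δ = 127.77°  ·
  (0,2): δ = 36.11°  ·
  (0,3): δ = 36.90°  ·
  (0,4): δ = 144.39°  ·
  (1,2): δ = 88.34°  ·
  (1,3): δ = 15.33°  ✓
  (1,4): δ = 92.15°  ·
  (2,3): δ = 106.99°  ·
  (2,4): δ = 0.50°  ✓
  (3,4): δ = 72.52°  ·
antipodal pairs: 2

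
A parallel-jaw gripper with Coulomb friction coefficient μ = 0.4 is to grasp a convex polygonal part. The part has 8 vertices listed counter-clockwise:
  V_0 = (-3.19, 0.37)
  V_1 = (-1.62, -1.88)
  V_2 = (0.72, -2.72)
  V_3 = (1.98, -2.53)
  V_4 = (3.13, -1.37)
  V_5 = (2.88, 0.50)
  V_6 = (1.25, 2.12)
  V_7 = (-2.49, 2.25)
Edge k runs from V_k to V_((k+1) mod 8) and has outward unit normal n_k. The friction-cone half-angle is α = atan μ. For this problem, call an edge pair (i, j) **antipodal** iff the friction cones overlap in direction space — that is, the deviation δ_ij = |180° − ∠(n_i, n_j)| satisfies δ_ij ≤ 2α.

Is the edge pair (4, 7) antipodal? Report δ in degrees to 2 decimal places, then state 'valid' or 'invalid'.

δ = 28.04°, valid

α = atan 0.4 = 21.80°;  2α = 43.60°
edge 4: e_4 = (-0.25, +1.87);  n_4 = (+0.9912, +0.1325)
edge 7: e_7 = (-0.70, -1.88);  n_7 = (-0.9371, +0.3489)
∠(n_4, n_7) = 151.96°
δ = |180° − 151.96°| = 28.04°
28.04° ≤ 2α = 43.60°  →  valid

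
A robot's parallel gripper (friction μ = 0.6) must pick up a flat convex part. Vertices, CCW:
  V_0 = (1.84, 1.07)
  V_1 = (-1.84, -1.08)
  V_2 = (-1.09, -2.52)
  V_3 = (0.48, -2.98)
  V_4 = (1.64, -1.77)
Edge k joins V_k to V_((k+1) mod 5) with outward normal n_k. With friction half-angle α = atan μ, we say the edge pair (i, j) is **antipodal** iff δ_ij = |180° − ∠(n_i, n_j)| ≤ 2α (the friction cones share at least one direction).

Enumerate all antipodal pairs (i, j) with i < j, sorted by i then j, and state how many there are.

count = 4; pairs: (0,2), (0,3), (0,4), (1,4)

α = atan 0.6 = 30.96°;  2α = 61.93°
n_0 = (-0.5045, +0.8634)
n_1 = (-0.8869, -0.4619)
n_2 = (-0.2812, -0.9597)
n_3 = (+0.7219, -0.6920)
n_4 = (+0.9975, -0.0702)
  (0,1): δ = 92.78°  ·
  (0,2): δ = 46.63°  ✓
  (0,3): δ = 15.91°  ✓
  (0,4): δ = 55.68°  ✓
  (1,2): δ = 133.84°  ·
  (1,3): δ = 71.30°  ·
  (1,4): δ = 31.54°  ✓
  (2,3): δ = 117.46°  ·
  (2,4): δ = 77.70°  ·
  (3,4): δ = 140.24°  ·
antipodal pairs: 4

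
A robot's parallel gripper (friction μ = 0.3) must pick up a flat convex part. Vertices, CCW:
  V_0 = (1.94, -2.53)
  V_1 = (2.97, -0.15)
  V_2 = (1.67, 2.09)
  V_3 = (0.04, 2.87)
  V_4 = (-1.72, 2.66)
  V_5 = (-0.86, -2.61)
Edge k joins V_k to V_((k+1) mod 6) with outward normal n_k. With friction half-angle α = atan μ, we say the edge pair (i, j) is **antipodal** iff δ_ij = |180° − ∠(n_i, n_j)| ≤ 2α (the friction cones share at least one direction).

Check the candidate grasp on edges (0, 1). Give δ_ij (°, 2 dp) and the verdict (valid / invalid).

δ = 126.47°, invalid

α = atan 0.3 = 16.70°;  2α = 33.40°
edge 0: e_0 = (+1.03, +2.38);  n_0 = (+0.9177, -0.3972)
edge 1: e_1 = (-1.30, +2.24);  n_1 = (+0.8649, +0.5019)
∠(n_0, n_1) = 53.53°
δ = |180° − 53.53°| = 126.47°
126.47° > 2α = 33.40°  →  invalid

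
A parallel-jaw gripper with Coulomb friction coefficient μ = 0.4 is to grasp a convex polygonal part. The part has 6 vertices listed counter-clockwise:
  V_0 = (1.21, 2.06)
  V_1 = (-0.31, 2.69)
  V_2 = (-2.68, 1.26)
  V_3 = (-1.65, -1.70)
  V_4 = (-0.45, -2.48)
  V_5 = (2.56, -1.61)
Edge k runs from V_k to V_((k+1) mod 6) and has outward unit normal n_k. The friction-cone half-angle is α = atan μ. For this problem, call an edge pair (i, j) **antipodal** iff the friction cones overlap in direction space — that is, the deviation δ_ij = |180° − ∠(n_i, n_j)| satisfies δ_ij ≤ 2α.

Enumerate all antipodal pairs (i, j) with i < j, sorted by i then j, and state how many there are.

α = atan 0.4 = 21.80°;  2α = 43.60°
n_0 = (+0.3829, +0.9238)
n_1 = (-0.5166, +0.8562)
n_2 = (-0.9445, -0.3286)
n_3 = (-0.5450, -0.8384)
n_4 = (+0.2777, -0.9607)
n_5 = (+0.9385, +0.3452)
  (0,1): δ = 126.38°  ·
  (0,2): δ = 48.30°  ·
  (0,3): δ = 10.51°  ✓
  (0,4): δ = 38.63°  ✓
  (0,5): δ = 132.71°  ·
  (1,2): δ = 101.92°  ·
  (1,3): δ = 64.13°  ·
  (1,4): δ = 14.98°  ✓
  (1,5): δ = 79.09°  ·
  (2,3): δ = 142.21°  ·
  (2,4): δ = 93.07°  ·
  (2,5): δ = 1.01°  ✓
  (3,4): δ = 130.85°  ·
  (3,5): δ = 36.78°  ✓
  (4,5): δ = 85.93°  ·
antipodal pairs: 5

count = 5; pairs: (0,3), (0,4), (1,4), (2,5), (3,5)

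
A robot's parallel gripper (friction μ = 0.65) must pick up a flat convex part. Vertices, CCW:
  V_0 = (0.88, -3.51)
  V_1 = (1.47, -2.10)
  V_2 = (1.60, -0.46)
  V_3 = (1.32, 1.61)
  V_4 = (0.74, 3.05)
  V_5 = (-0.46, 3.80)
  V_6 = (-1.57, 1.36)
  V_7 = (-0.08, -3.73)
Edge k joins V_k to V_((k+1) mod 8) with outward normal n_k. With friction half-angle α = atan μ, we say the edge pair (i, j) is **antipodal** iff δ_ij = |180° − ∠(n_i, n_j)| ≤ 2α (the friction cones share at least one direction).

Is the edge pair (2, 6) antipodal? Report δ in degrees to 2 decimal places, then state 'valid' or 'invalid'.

δ = 8.61°, valid

α = atan 0.65 = 33.02°;  2α = 66.05°
edge 2: e_2 = (-0.28, +2.07);  n_2 = (+0.9910, +0.1340)
edge 6: e_6 = (+1.49, -5.09);  n_6 = (-0.9597, -0.2809)
∠(n_2, n_6) = 171.39°
δ = |180° − 171.39°| = 8.61°
8.61° ≤ 2α = 66.05°  →  valid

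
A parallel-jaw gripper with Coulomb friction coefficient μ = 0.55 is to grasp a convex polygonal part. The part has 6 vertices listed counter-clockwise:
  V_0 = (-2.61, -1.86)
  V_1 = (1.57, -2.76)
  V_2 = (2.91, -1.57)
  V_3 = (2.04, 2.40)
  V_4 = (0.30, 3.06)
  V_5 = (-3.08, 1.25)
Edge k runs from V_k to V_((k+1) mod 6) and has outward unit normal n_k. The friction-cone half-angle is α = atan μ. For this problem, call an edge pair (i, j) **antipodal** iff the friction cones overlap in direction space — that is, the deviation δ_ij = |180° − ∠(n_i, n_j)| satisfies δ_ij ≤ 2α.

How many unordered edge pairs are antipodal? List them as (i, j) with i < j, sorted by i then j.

count = 5; pairs: (0,3), (0,4), (1,4), (1,5), (2,5)

α = atan 0.55 = 28.81°;  2α = 57.62°
n_0 = (-0.2105, -0.9776)
n_1 = (+0.6640, -0.7477)
n_2 = (+0.9768, +0.2141)
n_3 = (+0.3547, +0.9350)
n_4 = (-0.4721, +0.8816)
n_5 = (-0.9888, -0.1494)
  (0,1): δ = 126.24°  ·
  (0,2): δ = 65.49°  ·
  (0,3): δ = 8.62°  ✓
  (0,4): δ = 40.32°  ✓
  (0,5): δ = 110.74°  ·
  (1,2): δ = 119.25°  ·
  (1,3): δ = 62.38°  ·
  (1,4): δ = 13.44°  ✓
  (1,5): δ = 56.99°  ✓
  (2,3): δ = 123.13°  ·
  (2,4): δ = 74.19°  ·
  (2,5): δ = 3.77°  ✓
  (3,4): δ = 131.06°  ·
  (3,5): δ = 60.63°  ·
  (4,5): δ = 109.58°  ·
antipodal pairs: 5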